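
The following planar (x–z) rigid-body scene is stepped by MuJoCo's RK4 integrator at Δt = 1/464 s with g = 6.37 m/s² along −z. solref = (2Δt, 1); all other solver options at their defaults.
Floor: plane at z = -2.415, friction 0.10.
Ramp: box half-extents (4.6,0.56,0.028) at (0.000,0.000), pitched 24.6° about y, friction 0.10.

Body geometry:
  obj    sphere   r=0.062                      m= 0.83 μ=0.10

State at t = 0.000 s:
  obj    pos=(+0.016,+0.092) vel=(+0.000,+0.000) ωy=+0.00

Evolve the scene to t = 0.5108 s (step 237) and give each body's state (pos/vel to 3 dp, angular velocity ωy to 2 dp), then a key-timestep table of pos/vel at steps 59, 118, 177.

State at t = 0.5108 s:
  obj    pos=(+0.262,-0.021) vel=(+0.963,-0.440) ωy=+11.93

Key-timestep trajectory:
   step    t(s)  obj.x    obj.z    obj.vx   obj.vz 
     59  0.1272   +0.031  +0.085  +0.241  -0.107
    118  0.2543   +0.077  +0.064  +0.480  -0.218
    177  0.3815   +0.153  +0.029  +0.717  -0.336


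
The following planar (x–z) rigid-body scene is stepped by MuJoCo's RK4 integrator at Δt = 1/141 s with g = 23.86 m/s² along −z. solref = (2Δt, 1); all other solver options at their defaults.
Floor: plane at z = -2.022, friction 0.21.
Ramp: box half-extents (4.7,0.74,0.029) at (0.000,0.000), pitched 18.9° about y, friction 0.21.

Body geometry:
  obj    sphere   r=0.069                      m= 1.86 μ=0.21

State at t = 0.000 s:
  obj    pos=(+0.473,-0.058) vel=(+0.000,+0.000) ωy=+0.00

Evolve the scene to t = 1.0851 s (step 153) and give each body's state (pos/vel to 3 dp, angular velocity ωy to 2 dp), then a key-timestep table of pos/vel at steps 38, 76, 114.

State at t = 1.0851 s:
  obj    pos=(+3.548,-1.111) vel=(+5.667,-1.940) ωy=+86.80

Key-timestep trajectory:
   step    t(s)  obj.x    obj.z    obj.vx   obj.vz 
     38  0.2695   +0.663  -0.123  +1.408  -0.482
     76  0.5390   +1.232  -0.318  +2.815  -0.964
    114  0.8085   +2.180  -0.643  +4.223  -1.446


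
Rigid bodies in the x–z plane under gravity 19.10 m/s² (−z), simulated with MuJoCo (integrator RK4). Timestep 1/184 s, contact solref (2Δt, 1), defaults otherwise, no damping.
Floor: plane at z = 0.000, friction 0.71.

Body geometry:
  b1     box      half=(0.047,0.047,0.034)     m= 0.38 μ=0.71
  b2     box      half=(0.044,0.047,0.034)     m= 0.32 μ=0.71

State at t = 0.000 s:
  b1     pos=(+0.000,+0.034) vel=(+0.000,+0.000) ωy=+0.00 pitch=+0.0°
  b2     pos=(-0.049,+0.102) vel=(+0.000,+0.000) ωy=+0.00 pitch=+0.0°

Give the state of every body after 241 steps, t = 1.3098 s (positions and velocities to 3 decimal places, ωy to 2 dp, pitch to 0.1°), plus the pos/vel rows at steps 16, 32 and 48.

State at t = 1.3098 s:
  b1     pos=(+0.000,+0.034) vel=(+0.000,+0.000) ωy=+0.00 pitch=+0.0°
  b2     pos=(-0.091,+0.044) vel=(+0.000,+0.000) ωy=+0.00 pitch=-90.0°

Key-timestep trajectory:
   step    t(s)  b1.x    b1.z    b1.vx   b1.vz   b2.x    b2.z    b2.vx   b2.vz 
     16  0.0870   +0.000  +0.034  +0.000  +0.000   -0.052  +0.102  -0.074  -0.010
     32  0.1739   +0.000  +0.034  +0.001  +0.000   -0.066  +0.096  -0.290  -0.195
     48  0.2609   +0.000  +0.034  +0.000  +0.000   -0.093  +0.039  +0.037  +0.056


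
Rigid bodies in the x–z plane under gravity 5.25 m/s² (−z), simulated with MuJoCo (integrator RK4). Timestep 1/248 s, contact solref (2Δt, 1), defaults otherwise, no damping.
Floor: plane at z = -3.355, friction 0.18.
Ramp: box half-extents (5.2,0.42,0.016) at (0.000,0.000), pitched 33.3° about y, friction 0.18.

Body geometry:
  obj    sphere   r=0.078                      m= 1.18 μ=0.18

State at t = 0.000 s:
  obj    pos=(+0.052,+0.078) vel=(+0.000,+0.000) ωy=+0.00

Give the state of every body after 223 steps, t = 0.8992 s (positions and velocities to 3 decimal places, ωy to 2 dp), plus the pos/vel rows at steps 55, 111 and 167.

State at t = 0.8992 s:
  obj    pos=(+0.761,-0.387) vel=(+1.573,-1.037) ωy=+22.68

Key-timestep trajectory:
   step    t(s)  obj.x    obj.z    obj.vx   obj.vz 
     55  0.2218   +0.095  +0.050  +0.390  -0.254
    111  0.4476   +0.228  -0.037  +0.785  -0.515
    167  0.6734   +0.450  -0.183  +1.179  -0.776


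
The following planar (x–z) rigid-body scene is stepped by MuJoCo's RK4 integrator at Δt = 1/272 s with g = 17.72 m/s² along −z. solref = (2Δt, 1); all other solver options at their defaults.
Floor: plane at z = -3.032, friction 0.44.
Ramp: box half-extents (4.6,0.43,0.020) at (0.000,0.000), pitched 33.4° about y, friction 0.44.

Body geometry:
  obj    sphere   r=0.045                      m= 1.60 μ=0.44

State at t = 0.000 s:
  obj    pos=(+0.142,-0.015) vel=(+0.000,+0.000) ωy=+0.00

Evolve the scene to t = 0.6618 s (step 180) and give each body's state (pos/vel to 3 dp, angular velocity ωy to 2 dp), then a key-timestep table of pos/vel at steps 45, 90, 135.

State at t = 0.6618 s:
  obj    pos=(+1.416,-0.856) vel=(+3.849,-2.538) ωy=+102.44

Key-timestep trajectory:
   step    t(s)  obj.x    obj.z    obj.vx   obj.vz 
     45  0.1654   +0.221  -0.068  +0.962  -0.635
     90  0.3309   +0.460  -0.226  +1.925  -1.269
    135  0.4963   +0.858  -0.488  +2.887  -1.904


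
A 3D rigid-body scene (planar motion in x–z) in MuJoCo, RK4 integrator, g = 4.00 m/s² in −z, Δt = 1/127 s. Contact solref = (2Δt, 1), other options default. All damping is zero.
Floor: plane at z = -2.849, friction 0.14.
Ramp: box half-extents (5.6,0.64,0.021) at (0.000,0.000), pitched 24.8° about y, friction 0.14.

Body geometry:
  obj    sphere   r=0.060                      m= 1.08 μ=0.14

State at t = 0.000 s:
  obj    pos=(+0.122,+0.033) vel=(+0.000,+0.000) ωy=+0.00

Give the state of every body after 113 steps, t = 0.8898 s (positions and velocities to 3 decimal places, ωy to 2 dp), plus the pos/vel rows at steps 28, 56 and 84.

State at t = 0.8898 s:
  obj    pos=(+0.553,-0.166) vel=(+0.968,-0.447) ωy=+17.76

Key-timestep trajectory:
   step    t(s)  obj.x    obj.z    obj.vx   obj.vz 
     28  0.2205   +0.148  +0.021  +0.240  -0.111
     56  0.4409   +0.228  -0.016  +0.480  -0.222
     84  0.6614   +0.360  -0.077  +0.720  -0.333


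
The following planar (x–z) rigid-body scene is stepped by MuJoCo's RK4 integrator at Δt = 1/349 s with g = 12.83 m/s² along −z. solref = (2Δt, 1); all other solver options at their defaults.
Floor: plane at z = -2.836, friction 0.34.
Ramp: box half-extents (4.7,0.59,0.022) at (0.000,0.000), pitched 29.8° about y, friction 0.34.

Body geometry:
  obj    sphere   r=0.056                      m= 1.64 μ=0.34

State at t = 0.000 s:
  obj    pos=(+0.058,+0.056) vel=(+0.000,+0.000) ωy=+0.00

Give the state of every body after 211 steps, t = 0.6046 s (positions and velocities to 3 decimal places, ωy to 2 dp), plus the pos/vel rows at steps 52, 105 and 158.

State at t = 0.6046 s:
  obj    pos=(+0.781,-0.357) vel=(+2.389,-1.368) ωy=+49.16

Key-timestep trajectory:
   step    t(s)  obj.x    obj.z    obj.vx   obj.vz 
     52  0.1490   +0.102  +0.031  +0.589  -0.337
    105  0.3009   +0.237  -0.046  +1.189  -0.681
    158  0.4527   +0.463  -0.175  +1.789  -1.025


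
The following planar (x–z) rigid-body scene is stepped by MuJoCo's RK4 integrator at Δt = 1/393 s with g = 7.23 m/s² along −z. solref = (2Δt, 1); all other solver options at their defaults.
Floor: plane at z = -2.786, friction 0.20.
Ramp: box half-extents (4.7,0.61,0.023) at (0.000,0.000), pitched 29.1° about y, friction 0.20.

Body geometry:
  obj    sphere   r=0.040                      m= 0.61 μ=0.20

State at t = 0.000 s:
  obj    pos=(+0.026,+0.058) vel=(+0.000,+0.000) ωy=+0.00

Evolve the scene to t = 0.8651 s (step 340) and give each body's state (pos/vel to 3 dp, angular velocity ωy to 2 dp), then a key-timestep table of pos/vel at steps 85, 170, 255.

State at t = 0.8651 s:
  obj    pos=(+0.847,-0.399) vel=(+1.899,-1.057) ωy=+54.31

Key-timestep trajectory:
   step    t(s)  obj.x    obj.z    obj.vx   obj.vz 
     85  0.2163   +0.077  +0.029  +0.475  -0.264
    170  0.4326   +0.231  -0.057  +0.949  -0.528
    255  0.6489   +0.488  -0.199  +1.424  -0.793


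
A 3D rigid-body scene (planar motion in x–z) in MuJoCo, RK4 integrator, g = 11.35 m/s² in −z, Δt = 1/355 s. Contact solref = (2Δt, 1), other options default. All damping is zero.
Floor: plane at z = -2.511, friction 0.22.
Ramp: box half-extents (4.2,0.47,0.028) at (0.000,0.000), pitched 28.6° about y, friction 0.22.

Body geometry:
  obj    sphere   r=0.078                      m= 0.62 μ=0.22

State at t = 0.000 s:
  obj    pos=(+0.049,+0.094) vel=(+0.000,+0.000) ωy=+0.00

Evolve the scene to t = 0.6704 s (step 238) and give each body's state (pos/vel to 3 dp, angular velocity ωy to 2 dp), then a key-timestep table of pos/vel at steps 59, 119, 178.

State at t = 0.6704 s:
  obj    pos=(+0.815,-0.324) vel=(+2.285,-1.246) ωy=+33.35

Key-timestep trajectory:
   step    t(s)  obj.x    obj.z    obj.vx   obj.vz 
     59  0.1662   +0.096  +0.068  +0.566  -0.309
    119  0.3352   +0.241  -0.010  +1.142  -0.623
    178  0.5014   +0.477  -0.140  +1.709  -0.932


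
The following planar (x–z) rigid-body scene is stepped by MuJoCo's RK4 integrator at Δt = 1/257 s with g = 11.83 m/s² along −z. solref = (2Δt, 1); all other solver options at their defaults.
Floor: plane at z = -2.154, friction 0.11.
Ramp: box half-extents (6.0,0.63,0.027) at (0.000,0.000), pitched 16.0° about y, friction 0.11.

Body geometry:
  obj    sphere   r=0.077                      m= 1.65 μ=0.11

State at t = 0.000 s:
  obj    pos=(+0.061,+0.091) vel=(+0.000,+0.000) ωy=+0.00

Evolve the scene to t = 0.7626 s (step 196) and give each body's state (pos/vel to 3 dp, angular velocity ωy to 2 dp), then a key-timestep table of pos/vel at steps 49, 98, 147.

State at t = 0.7626 s:
  obj    pos=(+0.712,-0.096) vel=(+1.708,-0.490) ωy=+23.06

Key-timestep trajectory:
   step    t(s)  obj.x    obj.z    obj.vx   obj.vz 
     49  0.1907   +0.102  +0.079  +0.427  -0.122
     98  0.3813   +0.224  +0.044  +0.854  -0.245
    147  0.5720   +0.427  -0.014  +1.281  -0.367


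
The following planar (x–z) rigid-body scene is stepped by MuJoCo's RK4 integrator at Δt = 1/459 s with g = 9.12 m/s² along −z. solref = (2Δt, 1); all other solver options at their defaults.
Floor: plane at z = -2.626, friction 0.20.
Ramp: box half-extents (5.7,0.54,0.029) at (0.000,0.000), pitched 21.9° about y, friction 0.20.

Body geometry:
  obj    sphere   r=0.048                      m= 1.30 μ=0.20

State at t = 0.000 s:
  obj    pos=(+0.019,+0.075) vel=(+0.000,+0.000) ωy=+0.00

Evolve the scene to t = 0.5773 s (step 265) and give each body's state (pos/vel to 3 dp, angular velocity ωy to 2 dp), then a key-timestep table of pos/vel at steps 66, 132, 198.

State at t = 0.5773 s:
  obj    pos=(+0.395,-0.076) vel=(+1.302,-0.523) ωy=+29.22

Key-timestep trajectory:
   step    t(s)  obj.x    obj.z    obj.vx   obj.vz 
     66  0.1438   +0.042  +0.066  +0.324  -0.130
    132  0.2876   +0.112  +0.038  +0.648  -0.261
    198  0.4314   +0.229  -0.009  +0.973  -0.391


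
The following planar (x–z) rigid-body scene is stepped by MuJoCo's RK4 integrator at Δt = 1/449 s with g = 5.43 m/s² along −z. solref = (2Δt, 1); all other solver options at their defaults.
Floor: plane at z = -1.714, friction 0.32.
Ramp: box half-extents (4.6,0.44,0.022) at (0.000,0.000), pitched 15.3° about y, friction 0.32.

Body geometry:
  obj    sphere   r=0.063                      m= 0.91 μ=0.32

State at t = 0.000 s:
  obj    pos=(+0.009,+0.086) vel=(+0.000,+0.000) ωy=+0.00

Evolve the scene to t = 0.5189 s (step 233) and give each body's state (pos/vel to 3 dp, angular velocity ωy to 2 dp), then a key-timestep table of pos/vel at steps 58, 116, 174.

State at t = 0.5189 s:
  obj    pos=(+0.142,+0.049) vel=(+0.512,-0.140) ωy=+8.43

Key-timestep trajectory:
   step    t(s)  obj.x    obj.z    obj.vx   obj.vz 
     58  0.1292   +0.017  +0.083  +0.128  -0.035
    116  0.2584   +0.042  +0.077  +0.255  -0.070
    174  0.3875   +0.083  +0.065  +0.383  -0.105


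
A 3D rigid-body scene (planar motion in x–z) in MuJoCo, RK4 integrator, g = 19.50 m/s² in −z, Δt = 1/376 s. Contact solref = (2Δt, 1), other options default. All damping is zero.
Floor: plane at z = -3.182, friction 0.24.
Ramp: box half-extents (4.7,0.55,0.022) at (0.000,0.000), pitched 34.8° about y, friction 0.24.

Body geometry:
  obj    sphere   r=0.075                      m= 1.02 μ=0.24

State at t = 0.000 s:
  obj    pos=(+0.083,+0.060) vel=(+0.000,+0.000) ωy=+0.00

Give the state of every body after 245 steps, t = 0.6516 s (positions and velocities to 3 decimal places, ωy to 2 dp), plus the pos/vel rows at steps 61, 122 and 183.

State at t = 0.6516 s:
  obj    pos=(+1.469,-0.903) vel=(+4.254,-2.956) ωy=+69.05

Key-timestep trajectory:
   step    t(s)  obj.x    obj.z    obj.vx   obj.vz 
     61  0.1622   +0.169  +0.001  +1.059  -0.736
    122  0.3245   +0.427  -0.179  +2.118  -1.472
    183  0.4867   +0.856  -0.477  +3.177  -2.208


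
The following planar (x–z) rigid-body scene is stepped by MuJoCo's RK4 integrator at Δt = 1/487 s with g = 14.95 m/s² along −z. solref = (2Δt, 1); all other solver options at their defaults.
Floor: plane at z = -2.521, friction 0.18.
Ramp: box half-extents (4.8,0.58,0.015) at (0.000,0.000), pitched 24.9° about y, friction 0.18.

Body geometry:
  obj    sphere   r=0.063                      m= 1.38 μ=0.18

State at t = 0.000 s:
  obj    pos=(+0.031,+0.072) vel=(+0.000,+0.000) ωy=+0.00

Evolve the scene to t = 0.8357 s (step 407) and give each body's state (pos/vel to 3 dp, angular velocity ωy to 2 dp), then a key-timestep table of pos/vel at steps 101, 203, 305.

State at t = 0.8357 s:
  obj    pos=(+1.455,-0.589) vel=(+3.408,-1.582) ωy=+59.63

Key-timestep trajectory:
   step    t(s)  obj.x    obj.z    obj.vx   obj.vz 
    101  0.2074   +0.119  +0.031  +0.846  -0.393
    203  0.4168   +0.385  -0.093  +1.700  -0.789
    305  0.6263   +0.831  -0.300  +2.554  -1.186


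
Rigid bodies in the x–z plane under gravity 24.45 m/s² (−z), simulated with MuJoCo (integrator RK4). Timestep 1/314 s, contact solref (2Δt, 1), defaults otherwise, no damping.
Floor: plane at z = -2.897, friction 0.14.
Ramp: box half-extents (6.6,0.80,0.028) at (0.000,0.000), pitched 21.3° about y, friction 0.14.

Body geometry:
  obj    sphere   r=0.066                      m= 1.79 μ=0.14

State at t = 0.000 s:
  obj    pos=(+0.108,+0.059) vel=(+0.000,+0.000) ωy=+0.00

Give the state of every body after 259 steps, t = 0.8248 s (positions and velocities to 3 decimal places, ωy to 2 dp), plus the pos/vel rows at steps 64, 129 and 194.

State at t = 0.8248 s:
  obj    pos=(+2.119,-0.725) vel=(+4.876,-1.901) ωy=+79.27

Key-timestep trajectory:
   step    t(s)  obj.x    obj.z    obj.vx   obj.vz 
     64  0.2038   +0.231  +0.011  +1.205  -0.470
    129  0.4108   +0.607  -0.136  +2.429  -0.947
    194  0.6178   +1.236  -0.381  +3.652  -1.424


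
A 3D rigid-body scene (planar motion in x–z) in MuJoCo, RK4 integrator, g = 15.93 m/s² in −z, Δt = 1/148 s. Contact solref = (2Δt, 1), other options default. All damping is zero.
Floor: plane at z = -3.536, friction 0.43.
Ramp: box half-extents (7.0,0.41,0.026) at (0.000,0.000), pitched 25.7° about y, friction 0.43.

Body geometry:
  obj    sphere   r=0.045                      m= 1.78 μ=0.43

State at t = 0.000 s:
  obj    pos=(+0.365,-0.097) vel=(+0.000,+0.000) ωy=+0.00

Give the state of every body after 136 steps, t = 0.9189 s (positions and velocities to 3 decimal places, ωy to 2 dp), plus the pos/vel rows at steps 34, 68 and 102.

State at t = 0.9189 s:
  obj    pos=(+2.242,-1.000) vel=(+4.085,-1.966) ωy=+100.75

Key-timestep trajectory:
   step    t(s)  obj.x    obj.z    obj.vx   obj.vz 
     34  0.2297   +0.482  -0.153  +1.022  -0.492
     68  0.4595   +0.834  -0.323  +2.043  -0.983
    102  0.6892   +1.421  -0.605  +3.064  -1.475


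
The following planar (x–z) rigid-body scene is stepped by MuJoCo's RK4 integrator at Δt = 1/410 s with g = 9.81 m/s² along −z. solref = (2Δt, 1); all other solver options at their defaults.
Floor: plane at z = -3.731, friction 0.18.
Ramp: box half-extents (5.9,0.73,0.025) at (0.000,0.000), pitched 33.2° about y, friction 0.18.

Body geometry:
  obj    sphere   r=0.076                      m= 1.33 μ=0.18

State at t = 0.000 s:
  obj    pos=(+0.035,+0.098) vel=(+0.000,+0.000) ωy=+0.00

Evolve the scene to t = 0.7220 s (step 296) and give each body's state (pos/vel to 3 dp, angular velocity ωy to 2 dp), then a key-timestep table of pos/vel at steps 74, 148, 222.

State at t = 0.7220 s:
  obj    pos=(+0.885,-0.458) vel=(+2.358,-1.529) ωy=+35.11

Key-timestep trajectory:
   step    t(s)  obj.x    obj.z    obj.vx   obj.vz 
     74  0.1805   +0.088  +0.063  +0.591  -0.383
    148  0.3610   +0.248  -0.041  +1.177  -0.772
    222  0.5415   +0.513  -0.215  +1.764  -1.159


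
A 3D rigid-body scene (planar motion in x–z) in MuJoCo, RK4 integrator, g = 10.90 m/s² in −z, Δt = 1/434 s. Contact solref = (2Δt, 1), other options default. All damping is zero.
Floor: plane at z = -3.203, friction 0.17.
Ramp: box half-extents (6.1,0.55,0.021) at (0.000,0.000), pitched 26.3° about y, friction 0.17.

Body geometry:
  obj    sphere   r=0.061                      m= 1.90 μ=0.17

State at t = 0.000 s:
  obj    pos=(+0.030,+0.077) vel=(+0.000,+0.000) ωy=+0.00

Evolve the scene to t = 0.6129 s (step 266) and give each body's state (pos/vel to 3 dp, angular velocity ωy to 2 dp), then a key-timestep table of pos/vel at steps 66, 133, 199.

State at t = 0.6129 s:
  obj    pos=(+0.611,-0.210) vel=(+1.896,-0.937) ωy=+34.65

Key-timestep trajectory:
   step    t(s)  obj.x    obj.z    obj.vx   obj.vz 
     66  0.1521   +0.066  +0.059  +0.470  -0.233
    133  0.3065   +0.175  +0.005  +0.948  -0.468
    199  0.4585   +0.355  -0.084  +1.418  -0.701


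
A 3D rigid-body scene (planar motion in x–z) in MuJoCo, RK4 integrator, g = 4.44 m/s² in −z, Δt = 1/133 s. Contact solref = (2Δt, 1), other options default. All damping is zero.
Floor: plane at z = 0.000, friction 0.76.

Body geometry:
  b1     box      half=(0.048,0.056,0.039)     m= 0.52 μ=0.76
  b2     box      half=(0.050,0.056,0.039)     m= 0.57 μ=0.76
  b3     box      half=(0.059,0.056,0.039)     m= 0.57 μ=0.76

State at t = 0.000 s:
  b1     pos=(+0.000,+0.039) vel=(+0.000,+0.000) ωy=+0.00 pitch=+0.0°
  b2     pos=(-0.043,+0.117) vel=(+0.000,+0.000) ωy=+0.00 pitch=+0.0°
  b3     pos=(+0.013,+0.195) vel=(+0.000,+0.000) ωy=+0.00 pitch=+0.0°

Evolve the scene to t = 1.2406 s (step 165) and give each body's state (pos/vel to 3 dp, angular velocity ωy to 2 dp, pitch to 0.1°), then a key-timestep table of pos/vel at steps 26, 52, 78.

State at t = 1.2406 s:
  b1     pos=(+0.000,+0.039) vel=(+0.000,+0.000) ωy=+0.00 pitch=+0.0°
  b2     pos=(-0.043,+0.117) vel=(+0.000,+0.000) ωy=+0.00 pitch=-0.1°
  b3     pos=(+0.155,+0.039) vel=(+0.000,+0.000) ωy=+0.00 pitch=+180.0°

Key-timestep trajectory:
   step    t(s)  b1.x    b1.z    b1.vx   b1.vz   b2.x    b2.z    b2.vx   b2.vz   b3.x    b3.z    b3.vx   b3.vz 
     26  0.1955   +0.000  +0.039  +0.000  +0.000   -0.043  +0.117  -0.001  +0.000   +0.020  +0.193  +0.083  -0.029
     52  0.3910   +0.000  +0.039  +0.000  +0.000   -0.043  +0.117  -0.001  +0.000   +0.047  +0.164  +0.168  -0.417
     78  0.5865   +0.000  +0.039  +0.000  +0.000   -0.043  +0.117  +0.000  +0.000   +0.116  +0.093  +0.413  -0.626


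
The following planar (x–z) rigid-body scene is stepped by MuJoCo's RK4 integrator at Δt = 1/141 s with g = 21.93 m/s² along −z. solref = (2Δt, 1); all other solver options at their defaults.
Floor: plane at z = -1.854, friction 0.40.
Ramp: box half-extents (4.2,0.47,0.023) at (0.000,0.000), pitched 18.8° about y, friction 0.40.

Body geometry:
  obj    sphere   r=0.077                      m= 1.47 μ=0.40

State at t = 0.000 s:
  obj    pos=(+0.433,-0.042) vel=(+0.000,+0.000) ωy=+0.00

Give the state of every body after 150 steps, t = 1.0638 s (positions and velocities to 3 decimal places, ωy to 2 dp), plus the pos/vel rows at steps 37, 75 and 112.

State at t = 1.0638 s:
  obj    pos=(+3.137,-0.962) vel=(+5.083,-1.731) ωy=+69.74

Key-timestep trajectory:
   step    t(s)  obj.x    obj.z    obj.vx   obj.vz 
     37  0.2624   +0.598  -0.098  +1.254  -0.427
     75  0.5319   +1.109  -0.272  +2.542  -0.865
    112  0.7943   +1.941  -0.555  +3.796  -1.292


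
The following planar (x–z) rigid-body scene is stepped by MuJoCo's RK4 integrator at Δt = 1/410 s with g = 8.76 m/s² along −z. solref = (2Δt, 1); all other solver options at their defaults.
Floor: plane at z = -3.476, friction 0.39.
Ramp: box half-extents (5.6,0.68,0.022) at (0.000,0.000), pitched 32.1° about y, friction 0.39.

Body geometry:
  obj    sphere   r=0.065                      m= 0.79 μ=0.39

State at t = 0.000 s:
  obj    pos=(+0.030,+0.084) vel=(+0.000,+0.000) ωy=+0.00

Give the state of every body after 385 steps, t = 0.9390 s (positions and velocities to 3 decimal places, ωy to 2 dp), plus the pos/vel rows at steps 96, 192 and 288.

State at t = 0.9390 s:
  obj    pos=(+1.272,-0.695) vel=(+2.645,-1.659) ωy=+48.03

Key-timestep trajectory:
   step    t(s)  obj.x    obj.z    obj.vx   obj.vz 
     96  0.2341   +0.107  +0.035  +0.660  -0.414
    192  0.4683   +0.339  -0.110  +1.319  -0.827
    288  0.7024   +0.725  -0.352  +1.979  -1.241


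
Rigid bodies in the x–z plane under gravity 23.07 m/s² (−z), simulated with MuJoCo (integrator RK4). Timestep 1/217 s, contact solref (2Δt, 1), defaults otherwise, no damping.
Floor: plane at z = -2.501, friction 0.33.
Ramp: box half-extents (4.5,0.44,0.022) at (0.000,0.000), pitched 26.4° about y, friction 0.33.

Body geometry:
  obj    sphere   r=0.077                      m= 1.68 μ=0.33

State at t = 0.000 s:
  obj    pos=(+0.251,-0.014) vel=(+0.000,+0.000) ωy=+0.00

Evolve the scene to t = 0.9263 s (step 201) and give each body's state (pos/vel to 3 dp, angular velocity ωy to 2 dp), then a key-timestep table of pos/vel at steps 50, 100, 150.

State at t = 0.9263 s:
  obj    pos=(+3.067,-1.412) vel=(+6.079,-3.018) ωy=+88.13

Key-timestep trajectory:
   step    t(s)  obj.x    obj.z    obj.vx   obj.vz 
     50  0.2304   +0.425  -0.101  +1.512  -0.751
    100  0.4608   +0.948  -0.360  +3.025  -1.501
    150  0.6912   +1.819  -0.792  +4.537  -2.252


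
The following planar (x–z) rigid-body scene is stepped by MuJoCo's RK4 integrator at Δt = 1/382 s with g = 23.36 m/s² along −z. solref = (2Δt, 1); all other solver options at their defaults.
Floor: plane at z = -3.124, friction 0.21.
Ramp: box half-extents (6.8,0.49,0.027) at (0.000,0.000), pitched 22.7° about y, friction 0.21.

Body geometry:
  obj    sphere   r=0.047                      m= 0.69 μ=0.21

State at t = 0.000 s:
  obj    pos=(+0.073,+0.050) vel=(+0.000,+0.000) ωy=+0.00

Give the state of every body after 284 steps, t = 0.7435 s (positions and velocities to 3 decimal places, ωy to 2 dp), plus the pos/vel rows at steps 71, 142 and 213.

State at t = 0.7435 s:
  obj    pos=(+1.715,-0.637) vel=(+4.416,-1.847) ωy=+101.84

Key-timestep trajectory:
   step    t(s)  obj.x    obj.z    obj.vx   obj.vz 
     71  0.1859   +0.176  +0.007  +1.104  -0.462
    142  0.3717   +0.483  -0.122  +2.208  -0.924
    213  0.5576   +0.996  -0.337  +3.312  -1.386


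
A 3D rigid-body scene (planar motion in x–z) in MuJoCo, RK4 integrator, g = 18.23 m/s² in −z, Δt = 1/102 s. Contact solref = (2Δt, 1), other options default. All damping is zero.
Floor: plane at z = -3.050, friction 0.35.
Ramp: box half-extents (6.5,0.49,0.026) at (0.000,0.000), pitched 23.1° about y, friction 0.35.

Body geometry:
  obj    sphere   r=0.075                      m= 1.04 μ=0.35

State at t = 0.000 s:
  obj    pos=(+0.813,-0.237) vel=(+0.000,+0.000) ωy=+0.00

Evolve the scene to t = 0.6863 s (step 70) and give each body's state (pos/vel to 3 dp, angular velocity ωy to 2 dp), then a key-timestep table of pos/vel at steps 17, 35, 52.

State at t = 0.6863 s:
  obj    pos=(+1.920,-0.709) vel=(+3.225,-1.376) ωy=+46.73

Key-timestep trajectory:
   step    t(s)  obj.x    obj.z    obj.vx   obj.vz 
     17  0.1667   +0.878  -0.265  +0.784  -0.334
     35  0.3431   +1.090  -0.355  +1.613  -0.688
     52  0.5098   +1.424  -0.498  +2.396  -1.022


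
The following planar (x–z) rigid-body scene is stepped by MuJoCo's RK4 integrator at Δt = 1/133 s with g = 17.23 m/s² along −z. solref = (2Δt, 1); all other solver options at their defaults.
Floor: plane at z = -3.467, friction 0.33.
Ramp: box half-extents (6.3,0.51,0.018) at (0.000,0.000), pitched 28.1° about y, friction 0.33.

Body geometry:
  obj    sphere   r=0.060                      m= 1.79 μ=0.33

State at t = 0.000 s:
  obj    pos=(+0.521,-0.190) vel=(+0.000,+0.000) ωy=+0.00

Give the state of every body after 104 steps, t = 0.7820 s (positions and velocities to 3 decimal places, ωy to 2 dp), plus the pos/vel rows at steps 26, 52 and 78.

State at t = 0.7820 s:
  obj    pos=(+2.085,-1.025) vel=(+3.999,-2.135) ωy=+75.53

Key-timestep trajectory:
   step    t(s)  obj.x    obj.z    obj.vx   obj.vz 
     26  0.1955   +0.619  -0.242  +1.000  -0.534
     52  0.3910   +0.912  -0.399  +1.999  -1.068
     78  0.5865   +1.401  -0.659  +2.999  -1.601


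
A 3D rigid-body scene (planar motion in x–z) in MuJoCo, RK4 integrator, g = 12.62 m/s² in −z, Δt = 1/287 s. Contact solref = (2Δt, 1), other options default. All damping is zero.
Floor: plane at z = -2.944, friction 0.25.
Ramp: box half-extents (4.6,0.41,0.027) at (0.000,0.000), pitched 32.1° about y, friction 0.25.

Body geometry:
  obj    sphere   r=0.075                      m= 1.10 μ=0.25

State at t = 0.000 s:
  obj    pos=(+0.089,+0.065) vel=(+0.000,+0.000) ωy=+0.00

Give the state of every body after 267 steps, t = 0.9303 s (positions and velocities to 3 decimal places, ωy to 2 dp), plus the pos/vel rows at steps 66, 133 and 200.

State at t = 0.9303 s:
  obj    pos=(+1.845,-1.037) vel=(+3.775,-2.368) ωy=+59.41

Key-timestep trajectory:
   step    t(s)  obj.x    obj.z    obj.vx   obj.vz 
     66  0.2300   +0.196  -0.003  +0.933  -0.586
    133  0.4634   +0.525  -0.209  +1.881  -1.180
    200  0.6969   +1.074  -0.554  +2.828  -1.774


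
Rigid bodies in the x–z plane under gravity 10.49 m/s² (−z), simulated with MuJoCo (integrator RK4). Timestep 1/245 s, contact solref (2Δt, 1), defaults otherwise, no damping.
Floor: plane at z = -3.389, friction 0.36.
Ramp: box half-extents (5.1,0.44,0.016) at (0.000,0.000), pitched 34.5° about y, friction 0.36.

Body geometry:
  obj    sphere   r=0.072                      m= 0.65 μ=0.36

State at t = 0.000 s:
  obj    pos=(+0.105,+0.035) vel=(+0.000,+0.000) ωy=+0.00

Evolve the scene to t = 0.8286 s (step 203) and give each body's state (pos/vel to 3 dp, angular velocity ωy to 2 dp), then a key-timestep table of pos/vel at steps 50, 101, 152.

State at t = 0.8286 s:
  obj    pos=(+1.306,-0.791) vel=(+2.898,-1.992) ωy=+48.83

Key-timestep trajectory:
   step    t(s)  obj.x    obj.z    obj.vx   obj.vz 
     50  0.2041   +0.178  -0.015  +0.714  -0.491
    101  0.4122   +0.402  -0.170  +1.442  -0.991
    152  0.6204   +0.778  -0.428  +2.170  -1.491


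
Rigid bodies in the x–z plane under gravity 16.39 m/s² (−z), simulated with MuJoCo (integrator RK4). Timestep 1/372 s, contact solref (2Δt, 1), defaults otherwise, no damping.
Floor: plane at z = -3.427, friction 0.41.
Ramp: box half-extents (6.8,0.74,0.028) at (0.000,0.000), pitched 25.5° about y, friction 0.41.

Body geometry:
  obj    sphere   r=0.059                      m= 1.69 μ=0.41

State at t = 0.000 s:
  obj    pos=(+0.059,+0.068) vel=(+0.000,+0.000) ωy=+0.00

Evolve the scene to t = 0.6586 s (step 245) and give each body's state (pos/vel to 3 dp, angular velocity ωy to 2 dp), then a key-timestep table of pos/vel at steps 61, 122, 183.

State at t = 0.6586 s:
  obj    pos=(+1.046,-0.402) vel=(+2.996,-1.429) ωy=+56.25

Key-timestep trajectory:
   step    t(s)  obj.x    obj.z    obj.vx   obj.vz 
     61  0.1640   +0.120  +0.039  +0.746  -0.356
    122  0.3280   +0.304  -0.049  +1.492  -0.712
    183  0.4919   +0.610  -0.194  +2.238  -1.067


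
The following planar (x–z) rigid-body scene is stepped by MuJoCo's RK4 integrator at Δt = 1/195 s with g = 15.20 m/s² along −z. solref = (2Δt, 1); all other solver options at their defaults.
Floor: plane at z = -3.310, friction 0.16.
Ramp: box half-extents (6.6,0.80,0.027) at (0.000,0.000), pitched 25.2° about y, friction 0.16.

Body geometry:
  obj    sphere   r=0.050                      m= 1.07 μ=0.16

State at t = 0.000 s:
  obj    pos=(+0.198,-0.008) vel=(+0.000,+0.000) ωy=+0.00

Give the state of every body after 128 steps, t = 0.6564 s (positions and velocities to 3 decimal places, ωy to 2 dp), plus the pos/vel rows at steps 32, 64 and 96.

State at t = 0.6564 s:
  obj    pos=(+1.099,-0.432) vel=(+2.746,-1.292) ωy=+60.66

Key-timestep trajectory:
   step    t(s)  obj.x    obj.z    obj.vx   obj.vz 
     32  0.1641   +0.254  -0.035  +0.687  -0.323
     64  0.3282   +0.423  -0.114  +1.373  -0.646
     96  0.4923   +0.705  -0.247  +2.060  -0.969


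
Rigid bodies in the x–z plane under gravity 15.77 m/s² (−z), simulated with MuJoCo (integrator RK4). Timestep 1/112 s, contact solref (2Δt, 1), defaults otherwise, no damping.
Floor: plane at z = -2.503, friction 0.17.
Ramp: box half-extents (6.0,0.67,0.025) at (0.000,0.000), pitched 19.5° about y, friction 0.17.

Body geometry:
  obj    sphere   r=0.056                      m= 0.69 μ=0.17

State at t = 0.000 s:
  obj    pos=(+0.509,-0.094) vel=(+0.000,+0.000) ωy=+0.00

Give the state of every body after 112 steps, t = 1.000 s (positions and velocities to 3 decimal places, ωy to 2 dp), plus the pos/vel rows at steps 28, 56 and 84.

State at t = 1.000 s:
  obj    pos=(+2.281,-0.722) vel=(+3.544,-1.255) ωy=+67.11

Key-timestep trajectory:
   step    t(s)  obj.x    obj.z    obj.vx   obj.vz 
     28  0.2500   +0.620  -0.134  +0.886  -0.314
     56  0.5000   +0.952  -0.251  +1.772  -0.628
     84  0.7500   +1.506  -0.447  +2.658  -0.941


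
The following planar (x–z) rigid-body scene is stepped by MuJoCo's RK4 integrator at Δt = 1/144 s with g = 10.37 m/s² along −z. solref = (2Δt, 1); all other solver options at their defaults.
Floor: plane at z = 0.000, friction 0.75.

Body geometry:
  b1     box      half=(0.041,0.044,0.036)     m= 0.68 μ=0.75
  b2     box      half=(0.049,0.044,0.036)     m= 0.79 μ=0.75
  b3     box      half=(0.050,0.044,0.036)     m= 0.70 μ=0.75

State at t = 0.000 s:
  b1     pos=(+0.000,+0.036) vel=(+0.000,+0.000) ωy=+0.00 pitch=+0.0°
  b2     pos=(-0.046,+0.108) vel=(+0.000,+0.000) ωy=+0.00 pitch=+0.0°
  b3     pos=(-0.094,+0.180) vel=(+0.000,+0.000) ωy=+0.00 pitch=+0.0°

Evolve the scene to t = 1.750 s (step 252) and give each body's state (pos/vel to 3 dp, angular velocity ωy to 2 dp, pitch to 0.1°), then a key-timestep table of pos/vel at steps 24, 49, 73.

State at t = 1.750 s:
  b1     pos=(+0.000,+0.036) vel=(+0.000,+0.000) ωy=+0.00 pitch=+0.0°
  b2     pos=(-0.091,+0.049) vel=(+0.000,+0.000) ωy=+0.00 pitch=-90.0°
  b3     pos=(-0.296,+0.036) vel=(+0.000,+0.000) ωy=+0.00 pitch=+180.0°

Key-timestep trajectory:
   step    t(s)  b1.x    b1.z    b1.vx   b1.vz   b2.x    b2.z    b2.vx   b2.vz   b3.x    b3.z    b3.vx   b3.vz 
     24  0.1667   +0.000  +0.036  +0.001  +0.000   -0.064  +0.100  -0.220  -0.193   -0.142  +0.137  -0.512  -0.752
     49  0.3403   +0.000  +0.036  +0.000  +0.000   -0.094  +0.051  +0.076  -0.034   -0.229  +0.059  -0.285  +0.102
     73  0.5069   +0.000  +0.036  +0.000  +0.000   -0.091  +0.049  +0.000  +0.000   -0.276  +0.053  -0.389  -0.215


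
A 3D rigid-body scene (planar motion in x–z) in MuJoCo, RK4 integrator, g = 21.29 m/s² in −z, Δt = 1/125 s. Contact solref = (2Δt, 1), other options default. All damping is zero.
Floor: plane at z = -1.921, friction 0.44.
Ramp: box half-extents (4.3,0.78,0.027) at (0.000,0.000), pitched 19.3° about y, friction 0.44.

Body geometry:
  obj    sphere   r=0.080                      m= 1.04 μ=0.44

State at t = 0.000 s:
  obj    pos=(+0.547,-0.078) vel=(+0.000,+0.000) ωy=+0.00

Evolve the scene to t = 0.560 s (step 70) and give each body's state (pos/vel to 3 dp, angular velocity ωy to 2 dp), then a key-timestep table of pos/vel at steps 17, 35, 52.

State at t = 0.560 s:
  obj    pos=(+1.291,-0.339) vel=(+2.656,-0.930) ωy=+35.17

Key-timestep trajectory:
   step    t(s)  obj.x    obj.z    obj.vx   obj.vz 
     17  0.1360   +0.591  -0.094  +0.645  -0.226
     35  0.2800   +0.733  -0.143  +1.328  -0.465
     52  0.4160   +0.958  -0.222  +1.973  -0.691


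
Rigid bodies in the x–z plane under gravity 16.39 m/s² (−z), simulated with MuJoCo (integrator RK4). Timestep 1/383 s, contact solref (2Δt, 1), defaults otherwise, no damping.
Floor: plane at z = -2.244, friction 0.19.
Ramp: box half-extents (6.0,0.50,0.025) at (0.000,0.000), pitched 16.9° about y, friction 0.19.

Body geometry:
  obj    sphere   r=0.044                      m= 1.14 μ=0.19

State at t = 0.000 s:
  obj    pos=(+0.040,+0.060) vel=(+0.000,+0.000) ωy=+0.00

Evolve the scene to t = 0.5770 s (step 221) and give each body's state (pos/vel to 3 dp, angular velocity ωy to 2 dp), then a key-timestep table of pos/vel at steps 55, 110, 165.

State at t = 0.5770 s:
  obj    pos=(+0.582,-0.105) vel=(+1.879,-0.571) ωy=+44.62

Key-timestep trajectory:
   step    t(s)  obj.x    obj.z    obj.vx   obj.vz 
     55  0.1436   +0.074  +0.050  +0.468  -0.142
    110  0.2872   +0.174  +0.019  +0.935  -0.284
    165  0.4308   +0.342  -0.032  +1.403  -0.426


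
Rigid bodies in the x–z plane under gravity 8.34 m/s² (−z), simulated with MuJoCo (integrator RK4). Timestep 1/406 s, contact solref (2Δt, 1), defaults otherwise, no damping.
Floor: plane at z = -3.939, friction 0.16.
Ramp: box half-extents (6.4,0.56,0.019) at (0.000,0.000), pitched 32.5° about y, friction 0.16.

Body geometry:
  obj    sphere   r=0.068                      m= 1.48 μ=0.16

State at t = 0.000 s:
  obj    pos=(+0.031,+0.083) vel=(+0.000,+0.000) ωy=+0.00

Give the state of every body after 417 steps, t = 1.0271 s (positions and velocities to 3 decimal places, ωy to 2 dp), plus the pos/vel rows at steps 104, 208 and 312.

State at t = 1.0271 s:
  obj    pos=(+1.527,-0.870) vel=(+2.900,-1.877) ωy=+42.22

Key-timestep trajectory:
   step    t(s)  obj.x    obj.z    obj.vx   obj.vz 
    104  0.2562   +0.125  +0.024  +0.727  -0.465
    208  0.5123   +0.404  -0.154  +1.455  -0.920
    312  0.7685   +0.869  -0.450  +2.173  -1.398


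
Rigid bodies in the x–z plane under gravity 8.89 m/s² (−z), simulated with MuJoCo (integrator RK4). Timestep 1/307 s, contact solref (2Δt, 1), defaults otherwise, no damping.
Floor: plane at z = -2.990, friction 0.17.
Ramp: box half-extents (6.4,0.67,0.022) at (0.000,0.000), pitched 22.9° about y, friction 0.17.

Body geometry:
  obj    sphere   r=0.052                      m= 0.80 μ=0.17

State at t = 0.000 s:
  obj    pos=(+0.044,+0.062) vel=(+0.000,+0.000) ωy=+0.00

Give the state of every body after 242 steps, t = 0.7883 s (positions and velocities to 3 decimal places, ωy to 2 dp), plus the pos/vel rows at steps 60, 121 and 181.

State at t = 0.7883 s:
  obj    pos=(+0.751,-0.237) vel=(+1.794,-0.758) ωy=+37.45

Key-timestep trajectory:
   step    t(s)  obj.x    obj.z    obj.vx   obj.vz 
     60  0.1954   +0.087  +0.043  +0.445  -0.188
    121  0.3941   +0.221  -0.013  +0.897  -0.379
    181  0.5896   +0.440  -0.105  +1.342  -0.567


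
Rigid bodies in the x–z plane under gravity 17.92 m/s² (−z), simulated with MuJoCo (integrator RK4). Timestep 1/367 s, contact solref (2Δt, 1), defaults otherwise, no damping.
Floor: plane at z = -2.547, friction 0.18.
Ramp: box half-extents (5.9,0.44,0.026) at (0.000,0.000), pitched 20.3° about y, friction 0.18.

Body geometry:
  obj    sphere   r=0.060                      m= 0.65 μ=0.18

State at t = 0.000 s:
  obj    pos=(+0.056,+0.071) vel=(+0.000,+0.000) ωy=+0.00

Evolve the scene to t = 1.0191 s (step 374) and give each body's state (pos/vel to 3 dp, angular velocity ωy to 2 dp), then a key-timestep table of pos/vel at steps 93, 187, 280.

State at t = 1.0191 s:
  obj    pos=(+2.219,-0.729) vel=(+4.245,-1.570) ωy=+75.42

Key-timestep trajectory:
   step    t(s)  obj.x    obj.z    obj.vx   obj.vz 
     93  0.2534   +0.190  +0.021  +1.056  -0.390
    187  0.5095   +0.597  -0.129  +2.122  -0.785
    280  0.7629   +1.268  -0.377  +3.178  -1.175


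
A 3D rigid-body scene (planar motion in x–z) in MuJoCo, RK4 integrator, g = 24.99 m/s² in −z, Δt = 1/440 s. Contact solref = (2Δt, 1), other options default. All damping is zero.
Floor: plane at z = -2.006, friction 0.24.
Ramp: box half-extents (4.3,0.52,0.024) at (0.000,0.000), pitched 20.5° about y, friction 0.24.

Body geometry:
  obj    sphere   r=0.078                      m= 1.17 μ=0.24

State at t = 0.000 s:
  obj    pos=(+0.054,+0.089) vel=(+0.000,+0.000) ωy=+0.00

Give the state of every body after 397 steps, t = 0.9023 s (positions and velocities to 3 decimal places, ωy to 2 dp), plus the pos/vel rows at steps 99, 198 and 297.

State at t = 0.9023 s:
  obj    pos=(+2.437,-0.802) vel=(+5.283,-1.975) ωy=+72.31

Key-timestep trajectory:
   step    t(s)  obj.x    obj.z    obj.vx   obj.vz 
     99  0.2250   +0.202  +0.033  +1.318  -0.493
    198  0.4500   +0.647  -0.133  +2.635  -0.985
    297  0.6750   +1.388  -0.410  +3.952  -1.478


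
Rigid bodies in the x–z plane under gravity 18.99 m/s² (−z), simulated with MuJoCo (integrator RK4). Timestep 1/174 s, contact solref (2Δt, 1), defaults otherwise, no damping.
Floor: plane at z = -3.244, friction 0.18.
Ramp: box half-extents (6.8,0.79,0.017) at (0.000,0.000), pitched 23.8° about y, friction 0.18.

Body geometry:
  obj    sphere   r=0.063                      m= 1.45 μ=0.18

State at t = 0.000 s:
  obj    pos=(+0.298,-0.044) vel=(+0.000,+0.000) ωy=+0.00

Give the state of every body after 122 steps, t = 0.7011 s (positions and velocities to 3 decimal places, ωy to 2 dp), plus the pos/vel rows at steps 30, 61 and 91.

State at t = 0.7011 s:
  obj    pos=(+1.529,-0.587) vel=(+3.512,-1.549) ωy=+60.90

Key-timestep trajectory:
   step    t(s)  obj.x    obj.z    obj.vx   obj.vz 
     30  0.1724   +0.373  -0.077  +0.864  -0.381
     61  0.3506   +0.606  -0.180  +1.756  -0.775
     91  0.5230   +0.983  -0.346  +2.620  -1.155


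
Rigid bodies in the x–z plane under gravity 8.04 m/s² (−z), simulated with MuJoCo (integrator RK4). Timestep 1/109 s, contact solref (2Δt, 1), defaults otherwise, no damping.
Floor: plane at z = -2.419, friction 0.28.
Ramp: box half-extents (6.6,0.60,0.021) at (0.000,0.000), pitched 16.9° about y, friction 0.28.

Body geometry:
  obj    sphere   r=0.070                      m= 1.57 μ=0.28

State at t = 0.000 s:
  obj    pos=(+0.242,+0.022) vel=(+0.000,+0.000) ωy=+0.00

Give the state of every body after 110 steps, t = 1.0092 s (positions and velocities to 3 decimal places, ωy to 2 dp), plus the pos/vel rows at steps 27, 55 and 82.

State at t = 1.0092 s:
  obj    pos=(+1.055,-0.226) vel=(+1.612,-0.490) ωy=+24.06

Key-timestep trajectory:
   step    t(s)  obj.x    obj.z    obj.vx   obj.vz 
     27  0.2477   +0.291  +0.007  +0.396  -0.120
     55  0.5046   +0.445  -0.040  +0.806  -0.245
     82  0.7523   +0.694  -0.116  +1.202  -0.365


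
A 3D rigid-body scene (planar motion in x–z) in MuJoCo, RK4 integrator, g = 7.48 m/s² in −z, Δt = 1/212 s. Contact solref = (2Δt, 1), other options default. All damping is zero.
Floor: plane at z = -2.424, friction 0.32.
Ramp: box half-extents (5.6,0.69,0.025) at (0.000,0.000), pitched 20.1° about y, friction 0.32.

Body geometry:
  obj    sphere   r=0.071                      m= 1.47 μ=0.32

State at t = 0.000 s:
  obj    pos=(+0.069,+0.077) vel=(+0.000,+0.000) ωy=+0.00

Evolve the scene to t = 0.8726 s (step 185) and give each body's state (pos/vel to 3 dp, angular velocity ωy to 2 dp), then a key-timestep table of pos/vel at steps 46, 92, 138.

State at t = 0.8726 s:
  obj    pos=(+0.726,-0.163) vel=(+1.505,-0.551) ωy=+22.56

Key-timestep trajectory:
   step    t(s)  obj.x    obj.z    obj.vx   obj.vz 
     46  0.2170   +0.110  +0.062  +0.374  -0.137
     92  0.4340   +0.231  +0.018  +0.748  -0.274
    138  0.6509   +0.434  -0.057  +1.123  -0.411
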